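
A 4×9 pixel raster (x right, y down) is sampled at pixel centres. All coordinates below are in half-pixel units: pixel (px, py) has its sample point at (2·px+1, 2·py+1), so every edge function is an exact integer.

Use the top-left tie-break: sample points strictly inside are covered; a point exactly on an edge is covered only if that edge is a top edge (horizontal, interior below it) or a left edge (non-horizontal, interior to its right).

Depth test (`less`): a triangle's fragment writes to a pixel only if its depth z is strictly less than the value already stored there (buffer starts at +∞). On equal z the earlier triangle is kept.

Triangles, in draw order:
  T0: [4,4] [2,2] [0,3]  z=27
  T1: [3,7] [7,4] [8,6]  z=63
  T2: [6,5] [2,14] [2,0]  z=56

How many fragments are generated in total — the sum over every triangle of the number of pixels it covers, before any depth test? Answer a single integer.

T0:
  2·area = 6  (B↔C swapped to make it positive)
  edge (4, 4)→(0, 3): d=(-4,-1) top-left  bias=+0
  edge (0, 3)→(2, 2): d=(2,-1) top-left  bias=+0
  edge (2, 2)→(4, 4): d=(2,2) right/bottom  bias=-1
    (0,0)@(1, 1): e=[9,-3,0] → ·  [on edge]
    (0,1)@(1, 3): e=[1,1,4] → █
    (1,1)@(3, 3): e=[3,3,0] → ·  [on edge]
    (0,2)@(1, 5): e=[-7,5,8] → ·
    (2,2)@(5, 5): e=[-3,9,0] → ·  [on edge]
    (3,3)@(7, 7): e=[-9,15,0] → ·  [on edge]
  covered (1 px):
    · · · ·
    █ · · ·
    · · · ·
    · · · ·
    · · · ·
    · · · ·
    · · · ·
    · · · ·
    · · · ·
T1:
  2·area = 11
  edge (3, 7)→(7, 4): d=(4,-3) top-left  bias=+0
  edge (7, 4)→(8, 6): d=(1,2) right/bottom  bias=-1
  edge (8, 6)→(3, 7): d=(-5,1) right/bottom  bias=-1
    (3,2)@(7, 5): e=[4,1,6] → █
    (1,3)@(3, 7): e=[0,11,0] → ·  [on edge]
    (3,3)@(7, 7): e=[12,3,-4] → ·
  covered (1 px):
    · · · ·
    · · · ·
    · · · █
    · · · ·
    · · · ·
    · · · ·
    · · · ·
    · · · ·
    · · · ·
T2:
  2·area = 56
  edge (6, 5)→(2, 14): d=(-4,9) right/bottom  bias=-1
  edge (2, 14)→(2, 0): d=(0,-14) top-left  bias=+0
  edge (2, 0)→(6, 5): d=(4,5) right/bottom  bias=-1
    (1,1)@(3, 3): e=[35,14,7] → █
    (2,1)@(5, 3): e=[17,42,-3] → ·
    (1,2)@(3, 5): e=[27,14,15] → █
    (2,2)@(5, 5): e=[9,42,5] → █
    (3,2)@(7, 5): e=[-9,70,-5] → ·
    (1,3)@(3, 7): e=[19,14,23] → █
    (3,3)@(7, 7): e=[-17,70,3] → ·
    (1,4)@(3, 9): e=[11,14,31] → █
    (2,4)@(5, 9): e=[-7,42,21] → ·
    (1,5)@(3, 11): e=[3,14,39] → █
    (2,5)@(5, 11): e=[-15,42,29] → ·
    (1,6)@(3, 13): e=[-5,14,47] → ·
  covered (7 px):
    · · · ·
    · █ · ·
    · █ █ ·
    · █ █ ·
    · █ · ·
    · █ · ·
    · · · ·
    · · · ·
    · · · ·

Result: 9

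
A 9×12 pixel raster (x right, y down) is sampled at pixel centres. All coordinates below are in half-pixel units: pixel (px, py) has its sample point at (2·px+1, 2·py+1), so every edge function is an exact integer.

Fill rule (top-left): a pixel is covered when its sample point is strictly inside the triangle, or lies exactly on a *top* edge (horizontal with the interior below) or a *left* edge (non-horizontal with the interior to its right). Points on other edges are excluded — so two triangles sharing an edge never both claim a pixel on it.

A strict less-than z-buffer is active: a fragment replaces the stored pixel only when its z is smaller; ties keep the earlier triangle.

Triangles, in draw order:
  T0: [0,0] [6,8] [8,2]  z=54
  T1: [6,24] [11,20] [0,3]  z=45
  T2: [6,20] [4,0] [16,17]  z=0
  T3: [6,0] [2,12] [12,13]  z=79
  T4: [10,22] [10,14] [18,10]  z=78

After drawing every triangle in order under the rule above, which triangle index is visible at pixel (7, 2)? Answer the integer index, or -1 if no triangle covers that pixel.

T0:
  2·area = 52  (B↔C swapped to make it positive)
  edge (0, 0)→(8, 2): d=(8,2) right/bottom  bias=-1
  edge (8, 2)→(6, 8): d=(-2,6) right/bottom  bias=-1
  edge (6, 8)→(0, 0): d=(-6,-8) top-left  bias=+0
    (0,0)@(1, 1): e=[6,44,2] → █
    (1,0)@(3, 1): e=[2,32,18] → █
    (2,0)@(5, 1): e=[-2,20,34] → ·
    (0,1)@(1, 3): e=[22,40,-10] → ·
    (1,1)@(3, 3): e=[18,28,6] → █
    (2,1)@(5, 3): e=[14,16,22] → █
    (3,1)@(7, 3): e=[10,4,38] → █
    (4,1)@(9, 3): e=[6,-8,54] → ·
    (1,2)@(3, 5): e=[34,24,-6] → ·
    (2,2)@(5, 5): e=[30,12,10] → █
    (3,2)@(7, 5): e=[26,0,26] → ·  [on edge]
    (2,3)@(5, 7): e=[46,8,-2] → ·
    (2,5)@(5, 11): e=[78,0,-26] → ·  [on edge]
    (1,8)@(3, 17): e=[130,0,-78] → ·  [on edge]
    (0,11)@(1, 23): e=[182,0,-130] → ·  [on edge]
  covered (6 px):
    █ █ · · · · · · ·
    · █ █ █ · · · · ·
    · · █ · · · · · ·
    · · · · · · · · ·
    · · · · · · · · ·
    · · · · · · · · ·
    · · · · · · · · ·
    · · · · · · · · ·
    · · · · · · · · ·
    · · · · · · · · ·
    · · · · · · · · ·
    · · · · · · · · ·
T1:
  2·area = 129  (B↔C swapped to make it positive)
  edge (6, 24)→(0, 3): d=(-6,-21) top-left  bias=+0
  edge (0, 3)→(11, 20): d=(11,17) right/bottom  bias=-1
  edge (11, 20)→(6, 24): d=(-5,4) right/bottom  bias=-1
    (0,2)@(1, 5): e=[9,5,115] → █
    (1,2)@(3, 5): e=[51,-29,107] → ·
    (0,3)@(1, 7): e=[-3,27,105] → ·
    (1,4)@(3, 9): e=[27,15,87] → █
    (2,4)@(5, 9): e=[69,-19,79] → ·
    (1,5)@(3, 11): e=[15,37,77] → █
    (2,5)@(5, 11): e=[57,3,69] → █
    (3,5)@(7, 11): e=[99,-31,61] → ·
    (1,6)@(3, 13): e=[3,59,67] → █
    (3,6)@(7, 13): e=[87,-9,51] → ·
    (1,7)@(3, 15): e=[-9,81,57] → ·
    (2,7)@(5, 15): e=[33,47,49] → █
  covered (17 px):
    · · · · · · · · ·
    · · · · · · · · ·
    █ · · · · · · · ·
    · · · · · · · · ·
    · █ · · · · · · ·
    · █ █ · · · · · ·
    · █ █ · · · · · ·
    · · █ █ · · · · ·
    · · █ █ █ · · · ·
    · · █ █ █ · · · ·
    · · · █ █ · · · ·
    · · · █ · · · · ·
T2:
  2·area = 206
  edge (6, 20)→(4, 0): d=(-2,-20) top-left  bias=+0
  edge (4, 0)→(16, 17): d=(12,17) right/bottom  bias=-1
  edge (16, 17)→(6, 20): d=(-10,3) right/bottom  bias=-1
    (2,1)@(5, 3): e=[14,19,173] → █
    (3,1)@(7, 3): e=[54,-15,167] → ·
    (2,2)@(5, 5): e=[10,43,153] → █
    (3,2)@(7, 5): e=[50,9,147] → █
    (4,2)@(9, 5): e=[90,-25,141] → ·
    (2,3)@(5, 7): e=[6,67,133] → █
    (4,3)@(9, 7): e=[86,-1,121] → ·
    (2,4)@(5, 9): e=[2,91,113] → █
    (4,4)@(9, 9): e=[82,23,101] → █
    (5,4)@(11, 9): e=[122,-11,95] → ·
    (2,5)@(5, 11): e=[-2,115,93] → ·
    (3,5)@(7, 11): e=[38,81,87] → █
  covered (26 px):
    · · · · · · · · ·
    · · █ · · · · · ·
    · · █ █ · · · · ·
    · · █ █ · · · · ·
    · · █ █ █ · · · ·
    · · · █ █ █ · · ·
    · · · █ █ █ █ · ·
    · · · █ █ █ █ · ·
    · · · █ █ █ █ █ ·
    · · · █ █ · · · ·
    · · · · · · · · ·
    · · · · · · · · ·
T3:
  2·area = 124  (B↔C swapped to make it positive)
  edge (6, 0)→(12, 13): d=(6,13) right/bottom  bias=-1
  edge (12, 13)→(2, 12): d=(-10,-1) top-left  bias=+0
  edge (2, 12)→(6, 0): d=(4,-12) top-left  bias=+0
    (2,1)@(5, 3): e=[31,93,0] → █  [on edge]
    (3,1)@(7, 3): e=[5,95,24] → █
    (4,1)@(9, 3): e=[-21,97,48] → ·
    (2,2)@(5, 5): e=[43,73,8] → █
    (4,2)@(9, 5): e=[-9,77,56] → ·
    (2,3)@(5, 7): e=[55,53,16] → █
    (4,3)@(9, 7): e=[3,57,64] → █
    (5,3)@(11, 7): e=[-23,59,88] → ·
    (1,4)@(3, 9): e=[93,31,0] → █  [on edge]
    (5,4)@(11, 9): e=[-11,39,96] → ·
    (1,5)@(3, 11): e=[105,11,8] → █
    (5,5)@(11, 11): e=[1,19,104] → █
    (0,7)@(1, 15): e=[155,-31,0] → ·  [on edge]
  covered (16 px):
    · · · · · · · · ·
    · · █ █ · · · · ·
    · · █ █ · · · · ·
    · · █ █ █ · · · ·
    · █ █ █ █ · · · ·
    · █ █ █ █ █ · · ·
    · · · · · · · · ·
    · · · · · · · · ·
    · · · · · · · · ·
    · · · · · · · · ·
    · · · · · · · · ·
    · · · · · · · · ·
T4:
  2·area = 64
  edge (10, 22)→(10, 14): d=(0,-8) top-left  bias=+0
  edge (10, 14)→(18, 10): d=(8,-4) top-left  bias=+0
  edge (18, 10)→(10, 22): d=(-8,12) right/bottom  bias=-1
    (8,5)@(17, 11): e=[56,4,4] → █
    (6,6)@(13, 13): e=[24,4,36] → █
    (7,6)@(15, 13): e=[40,12,12] → █
    (8,6)@(17, 13): e=[56,20,-12] → ·
    (5,7)@(11, 15): e=[8,12,44] → █
    (7,7)@(15, 15): e=[40,28,-4] → ·
    (5,8)@(11, 17): e=[8,28,28] → █
    (7,8)@(15, 17): e=[40,44,-20] → ·
    (5,9)@(11, 19): e=[8,44,12] → █
    (6,9)@(13, 19): e=[24,52,-12] → ·
    (5,10)@(11, 21): e=[8,60,-4] → ·
  covered (8 px):
    · · · · · · · · ·
    · · · · · · · · ·
    · · · · · · · · ·
    · · · · · · · · ·
    · · · · · · · · ·
    · · · · · · · · █
    · · · · · · █ █ ·
    · · · · · █ █ · ·
    · · · · · █ █ · ·
    · · · · · █ · · ·
    · · · · · · · · ·
    · · · · · · · · ·

Z-buffer (winner per pixel, '.' = empty):
  0 0 . . . . . . .
  . 0 2 0 . . . . .
  1 . 2 2 . . . . .
  . . 2 2 3 . . . .
  . 1 2 2 2 . . . .
  . 1 1 2 2 2 . . 4
  . 1 1 2 2 2 2 4 .
  . . 1 2 2 2 2 . .
  . . 1 2 2 2 2 2 .
  . . 1 2 2 4 . . .
  . . . 1 1 . . . .
  . . . 1 . . . . .

Result: -1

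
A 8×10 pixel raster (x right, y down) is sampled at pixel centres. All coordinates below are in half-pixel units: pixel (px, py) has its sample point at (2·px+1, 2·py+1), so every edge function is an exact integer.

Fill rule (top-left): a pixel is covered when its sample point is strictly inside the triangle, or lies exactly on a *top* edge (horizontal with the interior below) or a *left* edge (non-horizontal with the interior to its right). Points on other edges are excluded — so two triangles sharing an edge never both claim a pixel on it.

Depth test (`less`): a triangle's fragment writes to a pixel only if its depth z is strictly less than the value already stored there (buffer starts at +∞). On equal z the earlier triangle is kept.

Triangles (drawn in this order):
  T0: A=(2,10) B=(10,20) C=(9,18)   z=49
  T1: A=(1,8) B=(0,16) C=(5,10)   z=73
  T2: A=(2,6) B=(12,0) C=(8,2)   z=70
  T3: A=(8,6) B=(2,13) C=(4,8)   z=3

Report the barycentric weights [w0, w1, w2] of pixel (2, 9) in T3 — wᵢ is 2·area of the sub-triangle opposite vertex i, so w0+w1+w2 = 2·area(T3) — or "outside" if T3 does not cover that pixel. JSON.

T0:
  2·area = 6  (B↔C swapped to make it positive)
  edge (2, 10)→(9, 18): d=(7,8) right/bottom  bias=-1
  edge (9, 18)→(10, 20): d=(1,2) right/bottom  bias=-1
  edge (10, 20)→(2, 10): d=(-8,-10) top-left  bias=+0
  covered (0 px):
    · · · · · · · ·
    · · · · · · · ·
    · · · · · · · ·
    · · · · · · · ·
    · · · · · · · ·
    · · · · · · · ·
    · · · · · · · ·
    · · · · · · · ·
    · · · · · · · ·
    · · · · · · · ·
T1:
  2·area = 34  (B↔C swapped to make it positive)
  edge (1, 8)→(5, 10): d=(4,2) right/bottom  bias=-1
  edge (5, 10)→(0, 16): d=(-5,6) right/bottom  bias=-1
  edge (0, 16)→(1, 8): d=(1,-8) top-left  bias=+0
    (0,4)@(1, 9): e=[4,29,1] → #
    (1,4)@(3, 9): e=[0,17,17] → ·  [on edge]
    (0,5)@(1, 11): e=[12,19,3] → #
    (1,5)@(3, 11): e=[8,7,19] → #
    (2,5)@(5, 11): e=[4,-5,35] → ·
    (3,5)@(7, 11): e=[0,-17,51] → ·  [on edge]
    (0,6)@(1, 13): e=[20,9,5] → #
    (1,6)@(3, 13): e=[16,-3,21] → ·
    (5,6)@(11, 13): e=[0,-51,85] → ·  [on edge]
    (0,7)@(1, 15): e=[28,-1,7] → ·
    (7,7)@(15, 15): e=[0,-85,119] → ·  [on edge]
  covered (4 px):
    · · · · · · · ·
    · · · · · · · ·
    · · · · · · · ·
    · · · · · · · ·
    # · · · · · · ·
    # # · · · · · ·
    # · · · · · · ·
    · · · · · · · ·
    · · · · · · · ·
    · · · · · · · ·
T2:
  2·area = 4  (B↔C swapped to make it positive)
  edge (2, 6)→(8, 2): d=(6,-4) top-left  bias=+0
  edge (8, 2)→(12, 0): d=(4,-2) top-left  bias=+0
  edge (12, 0)→(2, 6): d=(-10,6) right/bottom  bias=-1
    (3,1)@(7, 3): e=[2,2,0] → ·  [on edge]
  covered (0 px):
    · · · · · · · ·
    · · · · · · · ·
    · · · · · · · ·
    · · · · · · · ·
    · · · · · · · ·
    · · · · · · · ·
    · · · · · · · ·
    · · · · · · · ·
    · · · · · · · ·
    · · · · · · · ·
T3:
  2·area = 16
  edge (8, 6)→(2, 13): d=(-6,7) right/bottom  bias=-1
  edge (2, 13)→(4, 8): d=(2,-5) top-left  bias=+0
  edge (4, 8)→(8, 6): d=(4,-2) top-left  bias=+0
    (3,3)@(7, 7): e=[1,13,2] → #
    (4,3)@(9, 7): e=[-13,23,6] → ·
    (2,4)@(5, 9): e=[3,7,6] → #
    (3,4)@(7, 9): e=[-11,17,10] → ·
    (1,5)@(3, 11): e=[5,1,10] → #
    (2,5)@(5, 11): e=[-9,11,14] → ·
    (1,6)@(3, 13): e=[-7,5,18] → ·
  covered (3 px):
    · · · · · · · ·
    · · · · · · · ·
    · · · · · · · ·
    · · · # · · · ·
    · · # · · · · ·
    · # · · · · · ·
    · · · · · · · ·
    · · · · · · · ·
    · · · · · · · ·
    · · · · · · · ·

Final: "outside"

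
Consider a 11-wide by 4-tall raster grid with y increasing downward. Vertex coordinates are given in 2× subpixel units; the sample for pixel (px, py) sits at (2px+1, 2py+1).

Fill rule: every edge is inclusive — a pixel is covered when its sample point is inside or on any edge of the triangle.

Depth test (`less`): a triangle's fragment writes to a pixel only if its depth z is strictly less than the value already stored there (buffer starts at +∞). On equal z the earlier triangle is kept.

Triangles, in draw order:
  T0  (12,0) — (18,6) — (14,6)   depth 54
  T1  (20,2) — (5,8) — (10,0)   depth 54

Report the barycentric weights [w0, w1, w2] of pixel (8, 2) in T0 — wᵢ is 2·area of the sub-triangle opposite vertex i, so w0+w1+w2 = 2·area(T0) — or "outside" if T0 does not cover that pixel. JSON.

T0:
  2·area = 24
  edge (12, 0)→(18, 6): d=(6,6) inclusive
  edge (18, 6)→(14, 6): d=(-4,0) inclusive
  edge (14, 6)→(12, 0): d=(-2,-6) inclusive
    (6,0)@(13, 1): e=[0,20,4] → █  [on edge]
    (7,0)@(15, 1): e=[-12,20,16] → ·
    (6,1)@(13, 3): e=[12,12,0] → █  [on edge]
    (7,1)@(15, 3): e=[0,12,12] → █  [on edge]
    (8,1)@(17, 3): e=[-12,12,24] → ·
    (6,2)@(13, 5): e=[24,4,-4] → ·
    (7,2)@(15, 5): e=[12,4,8] → █
    (8,2)@(17, 5): e=[0,4,20] → █  [on edge]
    (9,2)@(19, 5): e=[-12,4,32] → ·
    (7,3)@(15, 7): e=[24,-4,4] → ·
    (8,3)@(17, 7): e=[12,-4,16] → ·
    (9,3)@(19, 7): e=[0,-4,28] → ·  [on edge]
  covered (5 px):
    · · · · · · █ · · · ·
    · · · · · · █ █ · · ·
    · · · · · · · █ █ · ·
    · · · · · · · · · · ·
T1:
  2·area = 90
  edge (20, 2)→(5, 8): d=(-15,6) inclusive
  edge (5, 8)→(10, 0): d=(5,-8) inclusive
  edge (10, 0)→(20, 2): d=(10,2) inclusive
    (5,0)@(11, 1): e=[69,13,8] → █
    (6,0)@(13, 1): e=[57,29,4] → █
    (7,0)@(15, 1): e=[45,45,0] → █  [on edge]
    (8,0)@(17, 1): e=[33,61,-4] → ·
    (4,1)@(9, 3): e=[51,7,32] → █
    (8,1)@(17, 3): e=[3,71,16] → █
    (9,1)@(19, 3): e=[-9,87,12] → ·
    (3,2)@(7, 5): e=[33,1,56] → █
    (6,2)@(13, 5): e=[-3,49,44] → ·
    (7,2)@(15, 5): e=[-15,65,40] → ·
    (8,2)@(17, 5): e=[-27,81,36] → ·
    (3,3)@(7, 7): e=[3,11,76] → █
  covered (12 px):
    · · · · · █ █ █ · · ·
    · · · · █ █ █ █ █ · ·
    · · · █ █ █ · · · · ·
    · · · █ · · · · · · ·

Final: [4,20,0]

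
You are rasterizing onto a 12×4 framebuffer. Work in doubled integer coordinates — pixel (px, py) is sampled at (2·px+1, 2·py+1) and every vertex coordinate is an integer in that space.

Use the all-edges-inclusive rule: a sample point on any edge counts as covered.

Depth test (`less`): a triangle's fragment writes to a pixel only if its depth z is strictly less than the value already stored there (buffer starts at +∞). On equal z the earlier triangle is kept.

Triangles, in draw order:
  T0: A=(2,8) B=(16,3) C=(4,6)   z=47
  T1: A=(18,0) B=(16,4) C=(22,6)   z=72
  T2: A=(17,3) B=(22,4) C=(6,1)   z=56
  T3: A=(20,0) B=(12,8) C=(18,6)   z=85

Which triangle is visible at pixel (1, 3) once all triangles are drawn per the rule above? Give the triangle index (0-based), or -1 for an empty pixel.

T0:
  2·area = 18  (B↔C swapped to make it positive)
  edge (2, 8)→(4, 6): d=(2,-2) inclusive
  edge (4, 6)→(16, 3): d=(12,-3) inclusive
  edge (16, 3)→(2, 8): d=(-14,5) inclusive
    (4,0)@(9, 1): e=[0,-45,63] → ·  [on edge]
    (3,1)@(7, 3): e=[0,-27,45] → ·  [on edge]
    (2,2)@(5, 5): e=[0,-9,27] → ·  [on edge]
    (4,2)@(9, 5): e=[8,3,7] → #
    (5,2)@(11, 5): e=[12,9,-3] → ·
    (1,3)@(3, 7): e=[0,9,9] → #  [on edge]
    (2,3)@(5, 7): e=[4,15,-1] → ·
    (4,3)@(9, 7): e=[12,27,-21] → ·
  covered (2 px):
    · · · · · · · · · · · ·
    · · · · · · · · · · · ·
    · · · · # · · · · · · ·
    · # · · · · · · · · · ·
T1:
  2·area = 28  (B↔C swapped to make it positive)
  edge (18, 0)→(22, 6): d=(4,6) inclusive
  edge (22, 6)→(16, 4): d=(-6,-2) inclusive
  edge (16, 4)→(18, 0): d=(2,-4) inclusive
    (3,0)@(7, 1): e=[70,0,-42] → ·  [on edge]
    (6,1)@(13, 3): e=[42,0,-14] → ·  [on edge]
    (8,1)@(17, 3): e=[18,8,2] → #
    (9,1)@(19, 3): e=[6,12,10] → #
    (10,1)@(21, 3): e=[-6,16,18] → ·
    (8,2)@(17, 5): e=[26,-4,6] → ·
    (9,2)@(19, 5): e=[14,0,14] → #  [on edge]
    (10,2)@(21, 5): e=[2,4,22] → #
    (11,2)@(23, 5): e=[-10,8,30] → ·
    (9,3)@(19, 7): e=[22,-12,18] → ·
    (10,3)@(21, 7): e=[10,-8,26] → ·
  covered (4 px):
    · · · · · · · · · · · ·
    · · · · · · · · # # · ·
    · · · · · · · · · # # ·
    · · · · · · · · · · · ·
T2:
  2·area = 1
  edge (17, 3)→(22, 4): d=(5,1) inclusive
  edge (22, 4)→(6, 1): d=(-16,-3) inclusive
  edge (6, 1)→(17, 3): d=(11,2) inclusive
    (3,0)@(7, 1): e=[0,3,-2] → ·  [on edge]
    (8,1)@(17, 3): e=[0,1,0] → #  [on edge]
    (9,1)@(19, 3): e=[-2,7,-4] → ·
    (8,2)@(17, 5): e=[10,-31,22] → ·
  covered (1 px):
    · · · · · · · · · · · ·
    · · · · · · · · # · · ·
    · · · · · · · · · · · ·
    · · · · · · · · · · · ·
T3:
  2·area = 32  (B↔C swapped to make it positive)
  edge (20, 0)→(18, 6): d=(-2,6) inclusive
  edge (18, 6)→(12, 8): d=(-6,2) inclusive
  edge (12, 8)→(20, 0): d=(8,-8) inclusive
    (9,0)@(19, 1): e=[4,28,0] → #  [on edge]
    (10,0)@(21, 1): e=[-8,24,16] → ·
    (8,1)@(17, 3): e=[12,20,0] → #  [on edge]
    (9,1)@(19, 3): e=[0,16,16] → #  [on edge]
    (10,1)@(21, 3): e=[-12,12,32] → ·
    (7,2)@(15, 5): e=[20,12,0] → #  [on edge]
    (9,2)@(19, 5): e=[-4,4,32] → ·
    (10,2)@(21, 5): e=[-16,0,48] → ·  [on edge]
    (6,3)@(13, 7): e=[28,4,0] → #  [on edge]
    (7,3)@(15, 7): e=[16,0,16] → #  [on edge]
    (8,3)@(17, 7): e=[4,-4,32] → ·
  covered (7 px):
    · · · · · · · · · # · ·
    · · · · · · · · # # · ·
    · · · · · · · # # · · ·
    · · · · · · # # · · · ·

Z-buffer (winner per pixel, '.' = empty):
  . . . . . . . . . 3 . .
  . . . . . . . . 2 1 . .
  . . . . 0 . . 3 3 1 1 .
  . 0 . . . . 3 3 . . . .

Answer: 0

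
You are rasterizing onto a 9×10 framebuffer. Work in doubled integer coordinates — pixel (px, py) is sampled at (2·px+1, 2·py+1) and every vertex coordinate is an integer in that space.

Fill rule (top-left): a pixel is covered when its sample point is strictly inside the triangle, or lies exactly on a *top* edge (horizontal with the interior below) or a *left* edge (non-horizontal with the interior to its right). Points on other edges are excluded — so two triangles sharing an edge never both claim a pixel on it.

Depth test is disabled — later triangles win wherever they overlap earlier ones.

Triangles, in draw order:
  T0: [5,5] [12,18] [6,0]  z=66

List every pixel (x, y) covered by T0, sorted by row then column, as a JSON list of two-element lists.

T0:
  2·area = 48  (B↔C swapped to make it positive)
  edge (5, 5)→(6, 0): d=(1,-5) top-left  bias=+0
  edge (6, 0)→(12, 18): d=(6,18) right/bottom  bias=-1
  edge (12, 18)→(5, 5): d=(-7,-13) top-left  bias=+0
    (3,1)@(7, 3): e=[8,0,40] → .  [on edge]
    (2,2)@(5, 5): e=[0,48,0] → X  [on edge]
    (3,2)@(7, 5): e=[10,12,26] → X
    (4,2)@(9, 5): e=[20,-24,52] → .
    (2,3)@(5, 7): e=[2,60,-14] → .
    (3,3)@(7, 7): e=[12,24,12] → X
    (4,3)@(9, 7): e=[22,-12,38] → .
    (3,4)@(7, 9): e=[14,36,-2] → .
    (4,4)@(9, 9): e=[24,0,24] → .  [on edge]
    (4,5)@(9, 11): e=[26,12,10] → X
    (5,5)@(11, 11): e=[36,-24,36] → .
    (4,6)@(9, 13): e=[28,24,-4] → .
    (1,7)@(3, 15): e=[0,144,-96] → .  [on edge]
    (5,7)@(11, 15): e=[40,0,8] → .  [on edge]
  covered (4 px):
    . . . . . . . . .
    . . . . . . . . .
    . . X X . . . . .
    . . . X . . . . .
    . . . . . . . . .
    . . . . X . . . .
    . . . . . . . . .
    . . . . . . . . .
    . . . . . . . . .
    . . . . . . . . .

Result: [[2,2],[3,2],[3,3],[4,5]]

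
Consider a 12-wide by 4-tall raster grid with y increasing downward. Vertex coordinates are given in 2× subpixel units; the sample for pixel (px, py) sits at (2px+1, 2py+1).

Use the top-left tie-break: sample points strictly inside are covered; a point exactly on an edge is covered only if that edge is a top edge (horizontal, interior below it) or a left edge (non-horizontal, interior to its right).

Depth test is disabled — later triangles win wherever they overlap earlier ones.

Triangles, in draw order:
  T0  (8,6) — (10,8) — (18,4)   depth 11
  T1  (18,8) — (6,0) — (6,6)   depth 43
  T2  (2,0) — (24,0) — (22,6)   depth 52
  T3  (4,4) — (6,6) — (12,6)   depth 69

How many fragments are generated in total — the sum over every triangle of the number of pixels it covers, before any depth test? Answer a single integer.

T0:
  2·area = 24  (B↔C swapped to make it positive)
  edge (8, 6)→(18, 4): d=(10,-2) top-left  bias=+0
  edge (18, 4)→(10, 8): d=(-8,4) right/bottom  bias=-1
  edge (10, 8)→(8, 6): d=(-2,-2) top-left  bias=+0
    (1,0)@(3, 1): e=[-60,84,0] → ·  [on edge]
    (2,1)@(5, 3): e=[-36,60,0] → ·  [on edge]
    (11,1)@(23, 3): e=[0,-12,36] → ·  [on edge]
    (3,2)@(7, 5): e=[-12,36,0] → ·  [on edge]
    (6,2)@(13, 5): e=[0,12,12] → █  [on edge]
    (7,2)@(15, 5): e=[4,4,16] → █
    (8,2)@(17, 5): e=[8,-4,20] → ·
    (1,3)@(3, 7): e=[0,36,-12] → ·  [on edge]
    (4,3)@(9, 7): e=[12,12,0] → █  [on edge]
    (5,3)@(11, 7): e=[16,4,4] → █
    (6,3)@(13, 7): e=[20,-4,8] → ·
    (7,3)@(15, 7): e=[24,-12,12] → ·
  covered (4 px):
    · · · · · · · · · · · ·
    · · · · · · · · · · · ·
    · · · · · · █ █ · · · ·
    · · · · █ █ · · · · · ·
T1:
  2·area = 72  (B↔C swapped to make it positive)
  edge (18, 8)→(6, 6): d=(-12,-2) top-left  bias=+0
  edge (6, 6)→(6, 0): d=(0,-6) top-left  bias=+0
  edge (6, 0)→(18, 8): d=(12,8) right/bottom  bias=-1
    (3,0)@(7, 1): e=[62,6,4] → █
    (4,0)@(9, 1): e=[66,18,-12] → ·
    (3,1)@(7, 3): e=[38,6,28] → █
    (4,1)@(9, 3): e=[42,18,12] → █
    (5,1)@(11, 3): e=[46,30,-4] → ·
    (3,2)@(7, 5): e=[14,6,52] → █
    (5,2)@(11, 5): e=[22,30,20] → █
    (6,2)@(13, 5): e=[26,42,4] → █
    (7,2)@(15, 5): e=[30,54,-12] → ·
    (3,3)@(7, 7): e=[-10,6,76] → ·
    (4,3)@(9, 7): e=[-6,18,60] → ·
    (5,3)@(11, 7): e=[-2,30,44] → ·
  covered (9 px):
    · · · █ · · · · · · · ·
    · · · █ █ · · · · · · ·
    · · · █ █ █ █ · · · · ·
    · · · · · · █ █ · · · ·
T2:
  2·area = 132
  edge (2, 0)→(24, 0): d=(22,0) top-left  bias=+0
  edge (24, 0)→(22, 6): d=(-2,6) right/bottom  bias=-1
  edge (22, 6)→(2, 0): d=(-20,-6) top-left  bias=+0
    (3,0)@(7, 1): e=[22,100,10] → █
    (4,0)@(9, 1): e=[22,88,22] → █
    (5,0)@(11, 1): e=[22,76,34] → █
    (6,0)@(13, 1): e=[22,64,46] → █
    (7,0)@(15, 1): e=[22,52,58] → █
    (8,0)@(17, 1): e=[22,40,70] → █
    (9,0)@(19, 1): e=[22,28,82] → █
    (10,0)@(21, 1): e=[22,16,94] → █
    (11,0)@(23, 1): e=[22,4,106] → █
    (3,1)@(7, 3): e=[66,96,-30] → ·
    (4,1)@(9, 3): e=[66,84,-18] → ·
    (5,1)@(11, 3): e=[66,72,-6] → ·
    (11,1)@(23, 3): e=[66,0,66] → ·  [on edge]
  covered (16 px):
    · · · █ █ █ █ █ █ █ █ █
    · · · · · · █ █ █ █ █ ·
    · · · · · · · · · █ █ ·
    · · · · · · · · · · · ·
T3:
  2·area = 12  (B↔C swapped to make it positive)
  edge (4, 4)→(12, 6): d=(8,2) right/bottom  bias=-1
  edge (12, 6)→(6, 6): d=(-6,0) right/bottom  bias=-1
  edge (6, 6)→(4, 4): d=(-2,-2) top-left  bias=+0
    (0,0)@(1, 1): e=[-18,30,0] → ·  [on edge]
    (1,1)@(3, 3): e=[-6,18,0] → ·  [on edge]
    (2,2)@(5, 5): e=[6,6,0] → █  [on edge]
    (3,2)@(7, 5): e=[2,6,4] → █
    (4,2)@(9, 5): e=[-2,6,8] → ·
    (2,3)@(5, 7): e=[22,-6,-4] → ·
    (3,3)@(7, 7): e=[18,-6,0] → ·  [on edge]
  covered (2 px):
    · · · · · · · · · · · ·
    · · · · · · · · · · · ·
    · · █ █ · · · · · · · ·
    · · · · · · · · · · · ·

Answer: 31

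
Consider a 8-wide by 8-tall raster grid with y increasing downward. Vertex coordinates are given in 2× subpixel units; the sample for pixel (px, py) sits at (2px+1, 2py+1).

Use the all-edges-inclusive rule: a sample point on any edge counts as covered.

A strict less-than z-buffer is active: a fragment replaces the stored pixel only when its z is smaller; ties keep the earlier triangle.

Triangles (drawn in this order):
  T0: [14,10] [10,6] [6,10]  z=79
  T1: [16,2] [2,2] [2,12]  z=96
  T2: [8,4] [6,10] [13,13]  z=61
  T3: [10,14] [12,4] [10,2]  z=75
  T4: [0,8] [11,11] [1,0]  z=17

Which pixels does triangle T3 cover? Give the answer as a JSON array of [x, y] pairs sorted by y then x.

T0:
  2·area = 32  (B↔C swapped to make it positive)
  edge (14, 10)→(6, 10): d=(-8,0) inclusive
  edge (6, 10)→(10, 6): d=(4,-4) inclusive
  edge (10, 6)→(14, 10): d=(4,4) inclusive
    (2,0)@(5, 1): e=[72,-40,0] → ·  [on edge]
    (7,0)@(15, 1): e=[72,0,-40] → ·  [on edge]
    (3,1)@(7, 3): e=[56,-24,0] → ·  [on edge]
    (6,1)@(13, 3): e=[56,0,-24] → ·  [on edge]
    (4,2)@(9, 5): e=[40,-8,0] → ·  [on edge]
    (5,2)@(11, 5): e=[40,0,-8] → ·  [on edge]
    (4,3)@(9, 7): e=[24,0,8] → #  [on edge]
    (5,3)@(11, 7): e=[24,8,0] → #  [on edge]
    (6,3)@(13, 7): e=[24,16,-8] → ·
    (3,4)@(7, 9): e=[8,0,24] → #  [on edge]
    (6,4)@(13, 9): e=[8,24,0] → #  [on edge]
    (7,4)@(15, 9): e=[8,32,-8] → ·
    (2,5)@(5, 11): e=[-8,0,40] → ·  [on edge]
    (7,5)@(15, 11): e=[-8,40,0] → ·  [on edge]
    (1,6)@(3, 13): e=[-24,0,56] → ·  [on edge]
    (0,7)@(1, 15): e=[-40,0,72] → ·  [on edge]
  covered (6 px):
    · · · · · · · ·
    · · · · · · · ·
    · · · · · · · ·
    · · · · # # · ·
    · · · # # # # ·
    · · · · · · · ·
    · · · · · · · ·
    · · · · · · · ·
T1:
  2·area = 140  (B↔C swapped to make it positive)
  edge (16, 2)→(2, 12): d=(-14,10) inclusive
  edge (2, 12)→(2, 2): d=(0,-10) inclusive
  edge (2, 2)→(16, 2): d=(14,0) inclusive
    (1,1)@(3, 3): e=[116,10,14] → #
    (2,1)@(5, 3): e=[96,30,14] → #
    (3,1)@(7, 3): e=[76,50,14] → #
    (4,1)@(9, 3): e=[56,70,14] → #
    (5,1)@(11, 3): e=[36,90,14] → #
    (6,1)@(13, 3): e=[16,110,14] → #
    (7,1)@(15, 3): e=[-4,130,14] → ·
    (1,2)@(3, 5): e=[88,10,42] → #
    (6,2)@(13, 5): e=[-12,110,42] → ·
    (1,3)@(3, 7): e=[60,10,70] → #
    (4,3)@(9, 7): e=[0,70,70] → #  [on edge]
    (5,3)@(11, 7): e=[-20,90,70] → ·
  covered (18 px):
    · · · · · · · ·
    · # # # # # # ·
    · # # # # # · ·
    · # # # # · · ·
    · # # · · · · ·
    · # · · · · · ·
    · · · · · · · ·
    · · · · · · · ·
T2:
  2·area = 48  (B↔C swapped to make it positive)
  edge (8, 4)→(13, 13): d=(5,9) inclusive
  edge (13, 13)→(6, 10): d=(-7,-3) inclusive
  edge (6, 10)→(8, 4): d=(2,-6) inclusive
    (4,0)@(9, 1): e=[-24,72,0] → ·  [on edge]
    (3,3)@(7, 7): e=[24,24,0] → #  [on edge]
    (4,3)@(9, 7): e=[6,30,12] → #
    (5,3)@(11, 7): e=[-12,36,24] → ·
    (3,4)@(7, 9): e=[34,10,4] → #
    (5,4)@(11, 9): e=[-2,22,28] → ·
    (3,5)@(7, 11): e=[44,-4,8] → ·
    (4,5)@(9, 11): e=[26,2,20] → #
    (5,5)@(11, 11): e=[8,8,32] → #
    (6,5)@(13, 11): e=[-10,14,44] → ·
    (2,6)@(5, 13): e=[72,-24,0] → ·  [on edge]
    (4,6)@(9, 13): e=[36,-12,24] → ·
    (6,6)@(13, 13): e=[0,0,48] → #  [on edge]
  covered (7 px):
    · · · · · · · ·
    · · · · · · · ·
    · · · · · · · ·
    · · · # # · · ·
    · · · # # · · ·
    · · · · # # · ·
    · · · · · · # ·
    · · · · · · · ·
T3:
  2·area = 24  (B↔C swapped to make it positive)
  edge (10, 14)→(10, 2): d=(0,-12) inclusive
  edge (10, 2)→(12, 4): d=(2,2) inclusive
  edge (12, 4)→(10, 14): d=(-2,10) inclusive
    (4,0)@(9, 1): e=[-12,0,36] → ·  [on edge]
    (5,1)@(11, 3): e=[12,0,12] → #  [on edge]
    (6,1)@(13, 3): e=[36,-4,-8] → ·
    (5,2)@(11, 5): e=[12,4,8] → #
    (6,2)@(13, 5): e=[36,0,-12] → ·  [on edge]
    (5,3)@(11, 7): e=[12,8,4] → #
    (6,3)@(13, 7): e=[36,4,-16] → ·
    (7,3)@(15, 7): e=[60,0,-36] → ·  [on edge]
    (5,4)@(11, 9): e=[12,12,0] → #  [on edge]
    (6,4)@(13, 9): e=[36,8,-20] → ·
    (5,5)@(11, 11): e=[12,16,-4] → ·
  covered (4 px):
    · · · · · · · ·
    · · · · · # · ·
    · · · · · # · ·
    · · · · · # · ·
    · · · · · # · ·
    · · · · · · · ·
    · · · · · · · ·
    · · · · · · · ·
T4:
  2·area = 91  (B↔C swapped to make it positive)
  edge (0, 8)→(1, 0): d=(1,-8) inclusive
  edge (1, 0)→(11, 11): d=(10,11) inclusive
  edge (11, 11)→(0, 8): d=(-11,-3) inclusive
    (0,0)@(1, 1): e=[1,10,80] → #
    (1,0)@(3, 1): e=[17,-12,86] → ·
    (0,1)@(1, 3): e=[3,30,58] → #
    (1,1)@(3, 3): e=[19,8,64] → #
    (2,1)@(5, 3): e=[35,-14,70] → ·
    (0,2)@(1, 5): e=[5,50,36] → #
    (2,2)@(5, 5): e=[37,6,48] → #
    (3,2)@(7, 5): e=[53,-16,54] → ·
    (0,3)@(1, 7): e=[7,70,14] → #
    (3,3)@(7, 7): e=[55,4,32] → #
    (4,3)@(9, 7): e=[71,-18,38] → ·
    (0,4)@(1, 9): e=[9,90,-8] → ·
    (5,5)@(11, 11): e=[91,0,0] → #  [on edge]
  covered (14 px):
    # · · · · · · ·
    # # · · · · · ·
    # # # · · · · ·
    # # # # · · · ·
    · · # # # · · ·
    · · · · · # · ·
    · · · · · · · ·
    · · · · · · · ·

Result: [[5,1],[5,2],[5,3],[5,4]]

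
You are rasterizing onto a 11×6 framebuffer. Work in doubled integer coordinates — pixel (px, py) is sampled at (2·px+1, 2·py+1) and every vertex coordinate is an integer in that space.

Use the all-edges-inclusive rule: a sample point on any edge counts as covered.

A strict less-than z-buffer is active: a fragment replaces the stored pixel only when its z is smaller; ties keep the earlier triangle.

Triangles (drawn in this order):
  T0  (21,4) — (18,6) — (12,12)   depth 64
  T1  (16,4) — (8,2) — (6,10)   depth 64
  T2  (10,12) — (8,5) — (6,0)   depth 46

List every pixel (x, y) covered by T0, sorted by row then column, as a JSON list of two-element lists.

T0:
  2·area = 6  (B↔C swapped to make it positive)
  edge (21, 4)→(12, 12): d=(-9,8) inclusive
  edge (12, 12)→(18, 6): d=(6,-6) inclusive
  edge (18, 6)→(21, 4): d=(3,-2) inclusive
    (10,1)@(21, 3): e=[9,0,-3] → .  [on edge]
    (9,2)@(19, 5): e=[7,0,-1] → .  [on edge]
    (8,3)@(17, 7): e=[5,0,1] → X  [on edge]
    (9,3)@(19, 7): e=[-11,12,5] → .
    (7,4)@(15, 9): e=[3,0,3] → X  [on edge]
    (8,4)@(17, 9): e=[-13,12,7] → .
    (6,5)@(13, 11): e=[1,0,5] → X  [on edge]
    (7,5)@(15, 11): e=[-15,12,9] → .
  covered (3 px):
    . . . . . . . . . . .
    . . . . . . . . . . .
    . . . . . . . . . . .
    . . . . . . . . X . .
    . . . . . . . X . . .
    . . . . . . X . . . .
T1:
  2·area = 68  (B↔C swapped to make it positive)
  edge (16, 4)→(6, 10): d=(-10,6) inclusive
  edge (6, 10)→(8, 2): d=(2,-8) inclusive
  edge (8, 2)→(16, 4): d=(8,2) inclusive
    (10,0)@(21, 1): e=[0,102,-34] → .  [on edge]
    (4,1)@(9, 3): e=[52,10,6] → X
    (5,1)@(11, 3): e=[40,26,2] → X
    (6,1)@(13, 3): e=[28,42,-2] → .
    (4,2)@(9, 5): e=[32,14,22] → X
    (6,2)@(13, 5): e=[8,46,14] → X
    (7,2)@(15, 5): e=[-4,62,10] → .
    (3,3)@(7, 7): e=[24,2,42] → X
    (5,3)@(11, 7): e=[0,34,34] → X  [on edge]
    (6,3)@(13, 7): e=[-12,50,30] → .
    (3,4)@(7, 9): e=[4,6,58] → X
    (4,4)@(9, 9): e=[-8,22,54] → .
  covered (9 px):
    . . . . . . . . . . .
    . . . . X X . . . . .
    . . . . X X X . . . .
    . . . X X X . . . . .
    . . . X . . . . . . .
    . . . . . . . . . . .
T2:
  2·area = 4  (B↔C swapped to make it positive)
  edge (10, 12)→(6, 0): d=(-4,-12) inclusive
  edge (6, 0)→(8, 5): d=(2,5) inclusive
  edge (8, 5)→(10, 12): d=(2,7) inclusive
    (3,1)@(7, 3): e=[0,1,3] → X  [on edge]
    (4,1)@(9, 3): e=[24,-9,-11] → .
    (3,2)@(7, 5): e=[-8,5,7] → .
    (4,4)@(9, 9): e=[0,3,1] → X  [on edge]
    (5,4)@(11, 9): e=[24,-7,-13] → .
    (4,5)@(9, 11): e=[-8,7,5] → .
  covered (2 px):
    . . . . . . . . . . .
    . . . X . . . . . . .
    . . . . . . . . . . .
    . . . . . . . . . . .
    . . . . X . . . . . .
    . . . . . . . . . . .

Final: [[8,3],[7,4],[6,5]]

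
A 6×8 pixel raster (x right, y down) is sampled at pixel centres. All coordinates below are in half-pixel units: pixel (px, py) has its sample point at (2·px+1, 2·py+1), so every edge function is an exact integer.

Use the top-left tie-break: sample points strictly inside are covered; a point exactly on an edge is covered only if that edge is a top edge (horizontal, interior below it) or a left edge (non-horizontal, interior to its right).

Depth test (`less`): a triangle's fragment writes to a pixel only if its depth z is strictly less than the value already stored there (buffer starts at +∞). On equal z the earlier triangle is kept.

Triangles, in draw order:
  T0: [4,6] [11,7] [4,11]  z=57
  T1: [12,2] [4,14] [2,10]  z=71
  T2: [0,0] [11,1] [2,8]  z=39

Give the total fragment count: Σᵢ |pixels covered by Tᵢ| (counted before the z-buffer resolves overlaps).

T0:
  2·area = 35
  edge (4, 6)→(11, 7): d=(7,1) right/bottom  bias=-1
  edge (11, 7)→(4, 11): d=(-7,4) right/bottom  bias=-1
  edge (4, 11)→(4, 6): d=(0,-5) top-left  bias=+0
    (2,3)@(5, 7): e=[6,24,5] → #
    (3,3)@(7, 7): e=[4,16,15] → #
    (4,3)@(9, 7): e=[2,8,25] → #
    (5,3)@(11, 7): e=[0,0,35] → ·  [on edge]
    (2,4)@(5, 9): e=[20,10,5] → #
    (4,4)@(9, 9): e=[16,-6,25] → ·
    (2,5)@(5, 11): e=[34,-4,5] → ·
    (3,5)@(7, 11): e=[32,-12,15] → ·
  covered (5 px):
    · · · · · ·
    · · · · · ·
    · · · · · ·
    · · # # # ·
    · · # # · ·
    · · · · · ·
    · · · · · ·
    · · · · · ·
T1:
  2·area = 56
  edge (12, 2)→(4, 14): d=(-8,12) right/bottom  bias=-1
  edge (4, 14)→(2, 10): d=(-2,-4) top-left  bias=+0
  edge (2, 10)→(12, 2): d=(10,-8) top-left  bias=+0
    (5,1)@(11, 3): e=[4,50,2] → #
    (4,2)@(9, 5): e=[12,38,6] → #
    (5,2)@(11, 5): e=[-12,46,22] → ·
    (3,3)@(7, 7): e=[20,26,10] → #
    (4,3)@(9, 7): e=[-4,34,26] → ·
    (2,4)@(5, 9): e=[28,14,14] → #
    (4,4)@(9, 9): e=[-20,30,46] → ·
    (1,5)@(3, 11): e=[36,2,18] → #
    (3,5)@(7, 11): e=[-12,18,50] → ·
    (1,6)@(3, 13): e=[20,-2,38] → ·
    (2,6)@(5, 13): e=[-4,6,54] → ·
  covered (7 px):
    · · · · · ·
    · · · · · #
    · · · · # ·
    · · · # · ·
    · · # # · ·
    · # # · · ·
    · · · · · ·
    · · · · · ·
T2:
  2·area = 86
  edge (0, 0)→(11, 1): d=(11,1) right/bottom  bias=-1
  edge (11, 1)→(2, 8): d=(-9,7) right/bottom  bias=-1
  edge (2, 8)→(0, 0): d=(-2,-8) top-left  bias=+0
    (0,0)@(1, 1): e=[10,70,6] → #
    (1,0)@(3, 1): e=[8,56,22] → #
    (2,0)@(5, 1): e=[6,42,38] → #
    (3,0)@(7, 1): e=[4,28,54] → #
    (4,0)@(9, 1): e=[2,14,70] → #
    (5,0)@(11, 1): e=[0,0,86] → ·  [on edge]
    (0,1)@(1, 3): e=[32,52,2] → #
    (4,1)@(9, 3): e=[24,-4,66] → ·
    (0,2)@(1, 5): e=[54,34,-2] → ·
    (1,2)@(3, 5): e=[52,20,14] → #
    (3,2)@(7, 5): e=[48,-8,46] → ·
    (1,3)@(3, 7): e=[74,2,10] → #
  covered (12 px):
    # # # # # ·
    # # # # · ·
    · # # · · ·
    · # · · · ·
    · · · · · ·
    · · · · · ·
    · · · · · ·
    · · · · · ·

Result: 24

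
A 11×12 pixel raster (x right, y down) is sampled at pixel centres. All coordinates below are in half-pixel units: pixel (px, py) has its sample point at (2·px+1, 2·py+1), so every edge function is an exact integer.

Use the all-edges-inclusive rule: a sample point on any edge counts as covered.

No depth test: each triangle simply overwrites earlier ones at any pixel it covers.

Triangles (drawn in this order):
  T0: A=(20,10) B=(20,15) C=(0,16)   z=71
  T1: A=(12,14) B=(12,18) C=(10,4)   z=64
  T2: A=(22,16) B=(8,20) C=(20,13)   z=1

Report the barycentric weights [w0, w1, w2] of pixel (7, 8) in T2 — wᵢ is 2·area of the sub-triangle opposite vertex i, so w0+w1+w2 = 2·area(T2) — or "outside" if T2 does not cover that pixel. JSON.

T0:
  2·area = 100
  edge (20, 10)→(20, 15): d=(0,5) inclusive
  edge (20, 15)→(0, 16): d=(-20,1) inclusive
  edge (0, 16)→(20, 10): d=(20,-6) inclusive
    (8,5)@(17, 11): e=[15,83,2] → X
    (9,5)@(19, 11): e=[5,81,14] → X
    (10,5)@(21, 11): e=[-5,79,26] → .
    (5,6)@(11, 13): e=[45,49,6] → X
    (6,6)@(13, 13): e=[35,47,18] → X
    (7,6)@(15, 13): e=[25,45,30] → X
    (10,6)@(21, 13): e=[-5,39,66] → .
    (2,7)@(5, 15): e=[75,15,10] → X
    (3,7)@(7, 15): e=[65,13,22] → X
    (4,7)@(9, 15): e=[55,11,34] → X
    (10,7)@(21, 15): e=[-5,-1,106] → .
    (2,8)@(5, 17): e=[75,-25,50] → .
  covered (15 px):
    . . . . . . . . . . .
    . . . . . . . . . . .
    . . . . . . . . . . .
    . . . . . . . . . . .
    . . . . . . . . . . .
    . . . . . . . . X X .
    . . . . . X X X X X .
    . . X X X X X X X X .
    . . . . . . . . . . .
    . . . . . . . . . . .
    . . . . . . . . . . .
    . . . . . . . . . . .
T1:
  2·area = 8
  edge (12, 14)→(12, 18): d=(0,4) inclusive
  edge (12, 18)→(10, 4): d=(-2,-14) inclusive
  edge (10, 4)→(12, 14): d=(2,10) inclusive
    (5,4)@(11, 9): e=[4,4,0] → X  [on edge]
    (6,4)@(13, 9): e=[-4,32,-20] → .
    (5,5)@(11, 11): e=[4,0,4] → X  [on edge]
    (6,5)@(13, 11): e=[-4,28,-16] → .
    (5,6)@(11, 13): e=[4,-4,8] → .
    (6,9)@(13, 19): e=[-4,12,0] → .  [on edge]
  covered (2 px):
    . . . . . . . . . . .
    . . . . . . . . . . .
    . . . . . . . . . . .
    . . . . . . . . . . .
    . . . . . X . . . . .
    . . . . . X . . . . .
    . . . . . . . . . . .
    . . . . . . . . . . .
    . . . . . . . . . . .
    . . . . . . . . . . .
    . . . . . . . . . . .
    . . . . . . . . . . .
T2:
  2·area = 50
  edge (22, 16)→(8, 20): d=(-14,4) inclusive
  edge (8, 20)→(20, 13): d=(12,-7) inclusive
  edge (20, 13)→(22, 16): d=(2,3) inclusive
    (8,7)@(17, 15): e=[34,3,13] → X
    (9,7)@(19, 15): e=[26,17,7] → X
    (10,7)@(21, 15): e=[18,31,1] → X
    (7,8)@(15, 17): e=[14,13,23] → X
    (9,8)@(19, 17): e=[-2,41,11] → .
    (10,8)@(21, 17): e=[-10,55,5] → .
    (5,9)@(11, 19): e=[2,9,39] → X
    (6,9)@(13, 19): e=[-6,23,33] → .
    (7,9)@(15, 19): e=[-14,37,27] → .
    (8,9)@(17, 19): e=[-22,51,21] → .
    (5,10)@(11, 21): e=[-26,33,43] → .
  covered (6 px):
    . . . . . . . . . . .
    . . . . . . . . . . .
    . . . . . . . . . . .
    . . . . . . . . . . .
    . . . . . . . . . . .
    . . . . . . . . . . .
    . . . . . . . . . . .
    . . . . . . . . X X X
    . . . . . . . X X . .
    . . . . . X . . . . .
    . . . . . . . . . . .
    . . . . . . . . . . .

Answer: [13,23,14]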